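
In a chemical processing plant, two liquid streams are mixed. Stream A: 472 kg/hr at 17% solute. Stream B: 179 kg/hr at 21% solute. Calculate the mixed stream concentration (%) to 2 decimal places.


Mass balance on solute: F1*x1 + F2*x2 = F3*x3
F3 = F1 + F2 = 472 + 179 = 651 kg/hr
x3 = (F1*x1 + F2*x2)/F3
x3 = (472*0.17 + 179*0.21) / 651
x3 = 18.10%


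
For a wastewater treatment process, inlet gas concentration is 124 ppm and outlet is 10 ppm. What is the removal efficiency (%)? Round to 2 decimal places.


Efficiency = (G_in - G_out) / G_in * 100%
Efficiency = (124 - 10) / 124 * 100
Efficiency = 114 / 124 * 100
Efficiency = 91.94%


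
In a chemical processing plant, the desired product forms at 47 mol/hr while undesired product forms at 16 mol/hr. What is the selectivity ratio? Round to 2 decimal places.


S = desired product rate / undesired product rate
S = 47 / 16
S = 2.94


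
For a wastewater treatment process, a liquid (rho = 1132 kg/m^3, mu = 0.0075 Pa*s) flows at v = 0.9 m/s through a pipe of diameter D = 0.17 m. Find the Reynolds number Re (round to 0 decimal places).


Re = rho * v * D / mu
Re = 1132 * 0.9 * 0.17 / 0.0075
Re = 173.196 / 0.0075
Re = 23093


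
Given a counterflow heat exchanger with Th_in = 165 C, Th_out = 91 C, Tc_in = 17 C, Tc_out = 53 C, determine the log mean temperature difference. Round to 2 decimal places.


dT1 = Th_in - Tc_out = 165 - 53 = 112
dT2 = Th_out - Tc_in = 91 - 17 = 74
LMTD = (dT1 - dT2) / ln(dT1/dT2)
LMTD = (112 - 74) / ln(112/74)
LMTD = 91.69 K


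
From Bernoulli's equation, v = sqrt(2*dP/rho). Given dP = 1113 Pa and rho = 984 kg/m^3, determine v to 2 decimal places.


v = sqrt(2*dP/rho)
v = sqrt(2*1113/984)
v = sqrt(2.262195)
v = 1.50 m/s


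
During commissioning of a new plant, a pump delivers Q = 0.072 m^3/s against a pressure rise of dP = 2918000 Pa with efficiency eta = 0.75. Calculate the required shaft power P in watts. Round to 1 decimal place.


P = Q * dP / eta
P = 0.072 * 2918000 / 0.75
P = 210096.0 / 0.75
P = 280128.0 W


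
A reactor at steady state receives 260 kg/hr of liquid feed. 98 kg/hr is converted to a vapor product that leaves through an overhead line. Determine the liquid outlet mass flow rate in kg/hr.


Steady-state mass balance on the main outlet: F_out = F_in - F_removed
F_out = 260 - 98
F_out = 162 kg/hr


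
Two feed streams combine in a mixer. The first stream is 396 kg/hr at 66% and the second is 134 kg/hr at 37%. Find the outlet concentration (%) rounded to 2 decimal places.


Mass balance on solute: F1*x1 + F2*x2 = F3*x3
F3 = F1 + F2 = 396 + 134 = 530 kg/hr
x3 = (F1*x1 + F2*x2)/F3
x3 = (396*0.66 + 134*0.37) / 530
x3 = 58.67%


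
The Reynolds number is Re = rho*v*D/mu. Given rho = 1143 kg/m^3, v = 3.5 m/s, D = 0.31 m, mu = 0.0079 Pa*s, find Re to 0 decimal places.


Re = rho * v * D / mu
Re = 1143 * 3.5 * 0.31 / 0.0079
Re = 1240.155 / 0.0079
Re = 156982


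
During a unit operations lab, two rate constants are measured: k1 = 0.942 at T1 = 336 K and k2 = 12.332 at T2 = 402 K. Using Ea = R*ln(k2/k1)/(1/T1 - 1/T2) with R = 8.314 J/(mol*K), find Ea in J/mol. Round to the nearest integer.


Ea = R * ln(k2/k1) / (1/T1 - 1/T2)
ln(k2/k1) = ln(12.332/0.942) = 2.5719475
1/T1 - 1/T2 = 1/336 - 1/402 = 0.000488628287
Ea = 8.314 * 2.5719475 / 0.000488628287
Ea = 43762 J/mol


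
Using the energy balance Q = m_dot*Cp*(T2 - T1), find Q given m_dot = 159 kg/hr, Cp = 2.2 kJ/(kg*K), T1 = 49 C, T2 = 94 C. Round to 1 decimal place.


Q = m_dot * Cp * (T2 - T1)
Q = 159 * 2.2 * (94 - 49)
Q = 159 * 2.2 * 45
Q = 15741.0 kJ/hr


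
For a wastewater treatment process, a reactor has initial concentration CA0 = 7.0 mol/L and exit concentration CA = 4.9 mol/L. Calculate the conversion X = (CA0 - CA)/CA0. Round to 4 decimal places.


X = (CA0 - CA) / CA0
X = (7.0 - 4.9) / 7.0
X = 2.1 / 7.0
X = 0.3000


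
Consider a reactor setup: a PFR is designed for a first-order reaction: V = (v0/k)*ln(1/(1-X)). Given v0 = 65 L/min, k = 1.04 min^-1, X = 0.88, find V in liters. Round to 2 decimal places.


V = (v0/k) * ln(1/(1-X))
V = (65/1.04) * ln(1/(1-0.88))
V = 62.5 * ln(8.333333)
V = 62.5 * 2.120263
V = 132.52 L


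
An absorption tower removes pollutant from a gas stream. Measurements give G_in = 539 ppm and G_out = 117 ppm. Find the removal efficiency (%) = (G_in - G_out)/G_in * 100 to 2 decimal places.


Efficiency = (G_in - G_out) / G_in * 100%
Efficiency = (539 - 117) / 539 * 100
Efficiency = 422 / 539 * 100
Efficiency = 78.29%


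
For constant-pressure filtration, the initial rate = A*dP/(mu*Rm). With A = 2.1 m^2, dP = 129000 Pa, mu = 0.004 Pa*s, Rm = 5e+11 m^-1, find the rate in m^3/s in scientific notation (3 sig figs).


rate = A * dP / (mu * Rm)
rate = 2.1 * 129000 / (0.004 * 5e+11)
rate = 270900.0 / 2.000e+09
rate = 1.35e-04 m^3/s


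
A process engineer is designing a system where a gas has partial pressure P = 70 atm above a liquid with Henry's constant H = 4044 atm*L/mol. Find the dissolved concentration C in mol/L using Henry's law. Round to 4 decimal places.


C = P / H
C = 70 / 4044
C = 0.0173 mol/L


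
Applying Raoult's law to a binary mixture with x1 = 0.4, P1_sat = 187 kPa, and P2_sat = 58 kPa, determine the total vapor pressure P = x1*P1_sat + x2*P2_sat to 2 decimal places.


P = x1*P1_sat + x2*P2_sat
x2 = 1 - x1 = 1 - 0.4 = 0.6
P = 0.4*187 + 0.6*58
P = 74.8 + 34.8
P = 109.60 kPa


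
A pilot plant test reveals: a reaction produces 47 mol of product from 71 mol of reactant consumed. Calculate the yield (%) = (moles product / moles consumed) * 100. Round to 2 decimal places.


Yield = (moles product / moles consumed) * 100%
Yield = (47 / 71) * 100
Yield = 0.662 * 100
Yield = 66.20%


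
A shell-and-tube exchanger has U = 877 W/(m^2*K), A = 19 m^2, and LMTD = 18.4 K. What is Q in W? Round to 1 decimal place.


Q = U * A * LMTD
Q = 877 * 19 * 18.4
Q = 306599.2 W


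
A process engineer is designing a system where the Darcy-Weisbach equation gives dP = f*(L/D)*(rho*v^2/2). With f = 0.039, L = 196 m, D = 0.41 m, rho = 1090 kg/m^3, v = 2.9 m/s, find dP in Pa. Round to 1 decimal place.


dP = f * (L/D) * (rho*v^2/2)
dP = 0.039 * (196/0.41) * (1090*2.9^2/2)
L/D = 478.04878049
rho*v^2/2 = 1090*8.41/2 = 4583.45
dP = 0.039 * 478.04878049 * 4583.45
dP = 85453.4 Pa


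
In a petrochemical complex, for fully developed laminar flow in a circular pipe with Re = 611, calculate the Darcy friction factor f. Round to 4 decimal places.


f = 64 / Re
f = 64 / 611
f = 0.1047


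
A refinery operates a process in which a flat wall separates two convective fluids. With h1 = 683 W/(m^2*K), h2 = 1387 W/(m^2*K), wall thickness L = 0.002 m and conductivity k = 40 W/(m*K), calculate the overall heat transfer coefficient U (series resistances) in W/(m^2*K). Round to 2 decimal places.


1/U = 1/h1 + L/k + 1/h2
1/U = 1/683 + 0.002/40 + 1/1387
1/U = 0.0014641288 + 5e-05 + 0.0007209805
1/U = 0.0022351093
U = 447.41 W/(m^2*K)


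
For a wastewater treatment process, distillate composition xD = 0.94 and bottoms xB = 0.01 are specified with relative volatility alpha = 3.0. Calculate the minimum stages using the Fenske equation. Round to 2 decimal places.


N_min = ln((xD*(1-xB))/(xB*(1-xD))) / ln(alpha)
Numerator inside ln: 0.9306 / 0.0006 = 1551.0
ln(1551.0) = 7.346655
ln(alpha) = ln(3.0) = 1.098612
N_min = 7.346655 / 1.098612 = 6.69


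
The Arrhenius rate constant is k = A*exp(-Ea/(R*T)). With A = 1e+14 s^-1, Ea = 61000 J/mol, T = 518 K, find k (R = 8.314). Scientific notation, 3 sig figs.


k = A * exp(-Ea/(R*T))
k = 1e+14 * exp(-61000 / (8.314 * 518))
k = 1e+14 * exp(-14.164135)
k = 7.06e+07


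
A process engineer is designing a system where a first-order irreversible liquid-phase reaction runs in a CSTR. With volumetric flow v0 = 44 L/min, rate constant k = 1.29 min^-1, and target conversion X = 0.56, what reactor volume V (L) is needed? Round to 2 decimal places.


V = v0 * X / (k * (1 - X))
V = 44 * 0.56 / (1.29 * (1 - 0.56))
V = 24.64 / (1.29 * 0.44)
V = 24.64 / 0.5676
V = 43.41 L


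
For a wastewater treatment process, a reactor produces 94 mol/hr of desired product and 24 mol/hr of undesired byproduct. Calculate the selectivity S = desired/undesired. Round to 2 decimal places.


S = desired product rate / undesired product rate
S = 94 / 24
S = 3.92


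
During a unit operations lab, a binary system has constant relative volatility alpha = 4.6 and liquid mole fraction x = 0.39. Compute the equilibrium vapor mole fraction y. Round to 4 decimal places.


y = alpha*x / (1 + (alpha-1)*x)
y = 4.6*0.39 / (1 + (4.6-1)*0.39)
y = 1.794 / (1 + 1.404)
y = 1.794 / 2.404
y = 0.7463


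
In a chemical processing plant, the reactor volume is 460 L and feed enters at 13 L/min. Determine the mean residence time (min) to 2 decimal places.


tau = V / v0
tau = 460 / 13
tau = 35.38 min


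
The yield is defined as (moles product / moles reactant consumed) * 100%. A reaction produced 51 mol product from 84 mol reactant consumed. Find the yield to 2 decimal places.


Yield = (moles product / moles consumed) * 100%
Yield = (51 / 84) * 100
Yield = 0.6071 * 100
Yield = 60.71%


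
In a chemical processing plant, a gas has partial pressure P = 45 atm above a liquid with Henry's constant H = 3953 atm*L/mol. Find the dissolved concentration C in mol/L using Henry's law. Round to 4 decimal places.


C = P / H
C = 45 / 3953
C = 0.0114 mol/L


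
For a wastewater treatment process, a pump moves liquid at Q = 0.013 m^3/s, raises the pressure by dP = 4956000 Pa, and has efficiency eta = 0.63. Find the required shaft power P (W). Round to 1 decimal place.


P = Q * dP / eta
P = 0.013 * 4956000 / 0.63
P = 64428.0 / 0.63
P = 102266.7 W


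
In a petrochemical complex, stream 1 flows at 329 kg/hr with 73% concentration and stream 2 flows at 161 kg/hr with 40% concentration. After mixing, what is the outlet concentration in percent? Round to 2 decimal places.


Mass balance on solute: F1*x1 + F2*x2 = F3*x3
F3 = F1 + F2 = 329 + 161 = 490 kg/hr
x3 = (F1*x1 + F2*x2)/F3
x3 = (329*0.73 + 161*0.4) / 490
x3 = 62.16%


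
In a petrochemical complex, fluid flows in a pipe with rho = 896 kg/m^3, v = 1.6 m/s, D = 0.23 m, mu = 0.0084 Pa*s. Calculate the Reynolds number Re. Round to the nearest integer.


Re = rho * v * D / mu
Re = 896 * 1.6 * 0.23 / 0.0084
Re = 329.728 / 0.0084
Re = 39253


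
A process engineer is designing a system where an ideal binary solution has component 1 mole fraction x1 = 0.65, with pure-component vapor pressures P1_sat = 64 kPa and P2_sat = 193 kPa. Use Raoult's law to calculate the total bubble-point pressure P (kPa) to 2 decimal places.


P = x1*P1_sat + x2*P2_sat
x2 = 1 - x1 = 1 - 0.65 = 0.35
P = 0.65*64 + 0.35*193
P = 41.6 + 67.55
P = 109.15 kPa


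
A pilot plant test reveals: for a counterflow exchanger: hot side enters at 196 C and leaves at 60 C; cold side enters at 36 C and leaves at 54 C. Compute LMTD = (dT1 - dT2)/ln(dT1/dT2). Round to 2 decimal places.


dT1 = Th_in - Tc_out = 196 - 54 = 142
dT2 = Th_out - Tc_in = 60 - 36 = 24
LMTD = (dT1 - dT2) / ln(dT1/dT2)
LMTD = (142 - 24) / ln(142/24)
LMTD = 66.38 K


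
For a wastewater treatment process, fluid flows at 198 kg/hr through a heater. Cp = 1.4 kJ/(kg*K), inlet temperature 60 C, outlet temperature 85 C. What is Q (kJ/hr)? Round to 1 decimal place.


Q = m_dot * Cp * (T2 - T1)
Q = 198 * 1.4 * (85 - 60)
Q = 198 * 1.4 * 25
Q = 6930.0 kJ/hr


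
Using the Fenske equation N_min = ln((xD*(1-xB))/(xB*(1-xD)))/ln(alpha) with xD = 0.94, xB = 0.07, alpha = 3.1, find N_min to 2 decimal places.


N_min = ln((xD*(1-xB))/(xB*(1-xD))) / ln(alpha)
Numerator inside ln: 0.8742 / 0.0042 = 208.142857
ln(208.142857) = 5.338225
ln(alpha) = ln(3.1) = 1.131402
N_min = 5.338225 / 1.131402 = 4.72


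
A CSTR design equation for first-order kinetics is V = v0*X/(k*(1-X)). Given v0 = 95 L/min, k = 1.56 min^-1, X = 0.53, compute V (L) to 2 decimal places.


V = v0 * X / (k * (1 - X))
V = 95 * 0.53 / (1.56 * (1 - 0.53))
V = 50.35 / (1.56 * 0.47)
V = 50.35 / 0.7332
V = 68.67 L


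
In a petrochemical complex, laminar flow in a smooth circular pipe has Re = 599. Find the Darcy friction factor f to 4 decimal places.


f = 64 / Re
f = 64 / 599
f = 0.1068


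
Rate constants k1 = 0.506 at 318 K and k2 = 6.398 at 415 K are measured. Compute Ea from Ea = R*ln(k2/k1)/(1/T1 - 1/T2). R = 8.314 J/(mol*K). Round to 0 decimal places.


Ea = R * ln(k2/k1) / (1/T1 - 1/T2)
ln(k2/k1) = ln(6.398/0.506) = 2.5372041
1/T1 - 1/T2 = 1/318 - 1/415 = 0.000735015534
Ea = 8.314 * 2.5372041 / 0.000735015534
Ea = 28699 J/mol


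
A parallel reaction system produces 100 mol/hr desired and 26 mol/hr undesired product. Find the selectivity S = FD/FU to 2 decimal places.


S = desired product rate / undesired product rate
S = 100 / 26
S = 3.85


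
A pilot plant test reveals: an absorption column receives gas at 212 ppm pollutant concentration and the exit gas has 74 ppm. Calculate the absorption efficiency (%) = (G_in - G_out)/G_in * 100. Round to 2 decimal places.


Efficiency = (G_in - G_out) / G_in * 100%
Efficiency = (212 - 74) / 212 * 100
Efficiency = 138 / 212 * 100
Efficiency = 65.09%


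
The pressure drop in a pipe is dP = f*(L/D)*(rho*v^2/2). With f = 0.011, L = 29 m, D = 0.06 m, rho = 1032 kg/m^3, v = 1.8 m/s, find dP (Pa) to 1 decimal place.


dP = f * (L/D) * (rho*v^2/2)
dP = 0.011 * (29/0.06) * (1032*1.8^2/2)
L/D = 483.33333333
rho*v^2/2 = 1032*3.24/2 = 1671.84
dP = 0.011 * 483.33333333 * 1671.84
dP = 8888.6 Pa


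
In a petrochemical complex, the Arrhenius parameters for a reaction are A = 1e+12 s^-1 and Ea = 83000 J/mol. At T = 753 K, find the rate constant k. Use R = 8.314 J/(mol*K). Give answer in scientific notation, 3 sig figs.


k = A * exp(-Ea/(R*T))
k = 1e+12 * exp(-83000 / (8.314 * 753))
k = 1e+12 * exp(-13.25785)
k = 1.75e+06


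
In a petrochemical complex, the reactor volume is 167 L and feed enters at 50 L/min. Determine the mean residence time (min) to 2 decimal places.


tau = V / v0
tau = 167 / 50
tau = 3.34 min


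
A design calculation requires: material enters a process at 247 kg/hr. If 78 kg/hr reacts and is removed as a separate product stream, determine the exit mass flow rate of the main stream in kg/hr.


Steady-state mass balance on the main outlet: F_out = F_in - F_removed
F_out = 247 - 78
F_out = 169 kg/hr


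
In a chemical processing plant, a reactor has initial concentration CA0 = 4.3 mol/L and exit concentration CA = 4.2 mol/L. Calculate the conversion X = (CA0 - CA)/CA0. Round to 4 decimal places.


X = (CA0 - CA) / CA0
X = (4.3 - 4.2) / 4.3
X = 0.1 / 4.3
X = 0.0233


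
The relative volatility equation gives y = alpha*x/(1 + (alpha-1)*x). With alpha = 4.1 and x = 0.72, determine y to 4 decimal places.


y = alpha*x / (1 + (alpha-1)*x)
y = 4.1*0.72 / (1 + (4.1-1)*0.72)
y = 2.952 / (1 + 2.232)
y = 2.952 / 3.232
y = 0.9134


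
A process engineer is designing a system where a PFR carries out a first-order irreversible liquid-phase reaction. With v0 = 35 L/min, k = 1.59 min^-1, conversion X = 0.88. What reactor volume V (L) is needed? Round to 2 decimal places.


V = (v0/k) * ln(1/(1-X))
V = (35/1.59) * ln(1/(1-0.88))
V = 22.012579 * ln(8.333333)
V = 22.012579 * 2.120263
V = 46.67 L


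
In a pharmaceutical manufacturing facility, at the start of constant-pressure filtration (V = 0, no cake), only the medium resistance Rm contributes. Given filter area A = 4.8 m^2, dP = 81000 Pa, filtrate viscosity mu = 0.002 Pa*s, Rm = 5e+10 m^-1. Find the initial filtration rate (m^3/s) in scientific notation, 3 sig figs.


rate = A * dP / (mu * Rm)
rate = 4.8 * 81000 / (0.002 * 5e+10)
rate = 388800.0 / 1.000e+08
rate = 3.89e-03 m^3/s


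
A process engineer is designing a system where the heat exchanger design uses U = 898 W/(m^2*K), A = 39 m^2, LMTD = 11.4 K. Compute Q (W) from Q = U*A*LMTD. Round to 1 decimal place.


Q = U * A * LMTD
Q = 898 * 39 * 11.4
Q = 399250.8 W


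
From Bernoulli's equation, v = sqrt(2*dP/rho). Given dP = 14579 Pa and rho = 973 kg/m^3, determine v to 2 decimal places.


v = sqrt(2*dP/rho)
v = sqrt(2*14579/973)
v = sqrt(29.967112)
v = 5.47 m/s


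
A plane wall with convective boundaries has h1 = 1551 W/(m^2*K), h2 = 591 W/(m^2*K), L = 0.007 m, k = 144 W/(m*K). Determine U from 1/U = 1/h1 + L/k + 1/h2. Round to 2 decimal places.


1/U = 1/h1 + L/k + 1/h2
1/U = 1/1551 + 0.007/144 + 1/591
1/U = 0.0006447453 + 4.86111e-05 + 0.0016920474
1/U = 0.0023854038
U = 419.22 W/(m^2*K)


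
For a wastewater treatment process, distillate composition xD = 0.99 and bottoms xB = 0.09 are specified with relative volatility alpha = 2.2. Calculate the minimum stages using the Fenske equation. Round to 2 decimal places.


N_min = ln((xD*(1-xB))/(xB*(1-xD))) / ln(alpha)
Numerator inside ln: 0.9009 / 0.0009 = 1001.0
ln(1001.0) = 6.908755
ln(alpha) = ln(2.2) = 0.788457
N_min = 6.908755 / 0.788457 = 8.76


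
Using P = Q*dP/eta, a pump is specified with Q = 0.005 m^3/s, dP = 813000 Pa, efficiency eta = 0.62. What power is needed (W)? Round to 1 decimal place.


P = Q * dP / eta
P = 0.005 * 813000 / 0.62
P = 4065.0 / 0.62
P = 6556.5 W


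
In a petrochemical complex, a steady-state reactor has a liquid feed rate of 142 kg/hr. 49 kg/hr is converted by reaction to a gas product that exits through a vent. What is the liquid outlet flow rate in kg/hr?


Steady-state mass balance on the main outlet: F_out = F_in - F_removed
F_out = 142 - 49
F_out = 93 kg/hr


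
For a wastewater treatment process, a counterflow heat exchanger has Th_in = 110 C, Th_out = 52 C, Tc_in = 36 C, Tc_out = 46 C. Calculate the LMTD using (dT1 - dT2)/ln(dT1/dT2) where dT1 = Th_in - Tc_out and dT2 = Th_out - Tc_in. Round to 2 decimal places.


dT1 = Th_in - Tc_out = 110 - 46 = 64
dT2 = Th_out - Tc_in = 52 - 36 = 16
LMTD = (dT1 - dT2) / ln(dT1/dT2)
LMTD = (64 - 16) / ln(64/16)
LMTD = 34.62 K


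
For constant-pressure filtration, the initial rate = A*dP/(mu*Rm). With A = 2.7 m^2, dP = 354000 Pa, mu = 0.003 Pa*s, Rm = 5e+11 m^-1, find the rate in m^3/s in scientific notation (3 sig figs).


rate = A * dP / (mu * Rm)
rate = 2.7 * 354000 / (0.003 * 5e+11)
rate = 955800.0 / 1.500e+09
rate = 6.37e-04 m^3/s


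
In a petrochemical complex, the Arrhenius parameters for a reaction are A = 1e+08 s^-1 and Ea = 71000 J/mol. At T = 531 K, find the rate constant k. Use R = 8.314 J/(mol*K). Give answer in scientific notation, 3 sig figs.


k = A * exp(-Ea/(R*T))
k = 1e+08 * exp(-71000 / (8.314 * 531))
k = 1e+08 * exp(-16.082509)
k = 1.04e+01


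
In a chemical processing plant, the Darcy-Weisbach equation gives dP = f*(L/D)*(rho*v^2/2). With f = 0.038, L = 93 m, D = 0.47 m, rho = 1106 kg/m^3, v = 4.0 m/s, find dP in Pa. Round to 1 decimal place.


dP = f * (L/D) * (rho*v^2/2)
dP = 0.038 * (93/0.47) * (1106*4.0^2/2)
L/D = 197.87234043
rho*v^2/2 = 1106*16.0/2 = 8848.0
dP = 0.038 * 197.87234043 * 8848.0
dP = 66529.4 Pa


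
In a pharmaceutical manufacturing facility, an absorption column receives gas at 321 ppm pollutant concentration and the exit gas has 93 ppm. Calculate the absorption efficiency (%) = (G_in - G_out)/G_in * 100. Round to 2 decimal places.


Efficiency = (G_in - G_out) / G_in * 100%
Efficiency = (321 - 93) / 321 * 100
Efficiency = 228 / 321 * 100
Efficiency = 71.03%


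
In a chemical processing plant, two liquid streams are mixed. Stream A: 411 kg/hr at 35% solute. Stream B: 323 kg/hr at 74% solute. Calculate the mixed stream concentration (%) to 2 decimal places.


Mass balance on solute: F1*x1 + F2*x2 = F3*x3
F3 = F1 + F2 = 411 + 323 = 734 kg/hr
x3 = (F1*x1 + F2*x2)/F3
x3 = (411*0.35 + 323*0.74) / 734
x3 = 52.16%


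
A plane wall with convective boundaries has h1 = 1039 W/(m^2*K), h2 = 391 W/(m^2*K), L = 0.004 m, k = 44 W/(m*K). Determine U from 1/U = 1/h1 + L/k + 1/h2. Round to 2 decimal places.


1/U = 1/h1 + L/k + 1/h2
1/U = 1/1039 + 0.004/44 + 1/391
1/U = 0.0009624639 + 9.09091e-05 + 0.0025575448
1/U = 0.0036109178
U = 276.94 W/(m^2*K)


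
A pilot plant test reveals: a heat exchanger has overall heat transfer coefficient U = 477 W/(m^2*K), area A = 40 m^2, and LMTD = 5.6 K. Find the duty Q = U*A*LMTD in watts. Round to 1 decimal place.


Q = U * A * LMTD
Q = 477 * 40 * 5.6
Q = 106848.0 W


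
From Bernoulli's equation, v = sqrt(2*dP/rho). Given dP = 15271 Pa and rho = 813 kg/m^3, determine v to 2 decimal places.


v = sqrt(2*dP/rho)
v = sqrt(2*15271/813)
v = sqrt(37.567036)
v = 6.13 m/s


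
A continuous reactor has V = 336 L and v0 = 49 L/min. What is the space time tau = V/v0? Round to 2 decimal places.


tau = V / v0
tau = 336 / 49
tau = 6.86 min


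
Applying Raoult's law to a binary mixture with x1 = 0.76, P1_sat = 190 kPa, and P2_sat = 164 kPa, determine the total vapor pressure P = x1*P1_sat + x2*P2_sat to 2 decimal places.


P = x1*P1_sat + x2*P2_sat
x2 = 1 - x1 = 1 - 0.76 = 0.24
P = 0.76*190 + 0.24*164
P = 144.4 + 39.36
P = 183.76 kPa


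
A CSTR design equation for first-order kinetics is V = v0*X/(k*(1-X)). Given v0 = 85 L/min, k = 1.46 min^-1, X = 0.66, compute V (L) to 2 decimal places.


V = v0 * X / (k * (1 - X))
V = 85 * 0.66 / (1.46 * (1 - 0.66))
V = 56.1 / (1.46 * 0.34)
V = 56.1 / 0.4964
V = 113.01 L


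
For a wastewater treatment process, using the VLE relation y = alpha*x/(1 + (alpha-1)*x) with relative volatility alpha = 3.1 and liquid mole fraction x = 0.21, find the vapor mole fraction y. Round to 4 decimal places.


y = alpha*x / (1 + (alpha-1)*x)
y = 3.1*0.21 / (1 + (3.1-1)*0.21)
y = 0.651 / (1 + 0.441)
y = 0.651 / 1.441
y = 0.4518


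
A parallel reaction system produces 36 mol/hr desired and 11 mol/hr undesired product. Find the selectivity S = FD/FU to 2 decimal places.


S = desired product rate / undesired product rate
S = 36 / 11
S = 3.27


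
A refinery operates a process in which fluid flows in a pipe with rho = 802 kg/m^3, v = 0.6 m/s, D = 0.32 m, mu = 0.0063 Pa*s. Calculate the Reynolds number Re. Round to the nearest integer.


Re = rho * v * D / mu
Re = 802 * 0.6 * 0.32 / 0.0063
Re = 153.984 / 0.0063
Re = 24442


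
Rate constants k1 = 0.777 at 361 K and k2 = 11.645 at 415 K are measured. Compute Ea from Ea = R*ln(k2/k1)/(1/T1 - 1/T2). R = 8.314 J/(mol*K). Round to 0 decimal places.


Ea = R * ln(k2/k1) / (1/T1 - 1/T2)
ln(k2/k1) = ln(11.645/0.777) = 2.7071918
1/T1 - 1/T2 = 1/361 - 1/415 = 0.000360444548
Ea = 8.314 * 2.7071918 / 0.000360444548
Ea = 62444 J/mol


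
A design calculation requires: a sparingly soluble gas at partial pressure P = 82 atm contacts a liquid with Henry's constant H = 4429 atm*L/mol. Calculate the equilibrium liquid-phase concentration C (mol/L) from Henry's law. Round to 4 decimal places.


C = P / H
C = 82 / 4429
C = 0.0185 mol/L


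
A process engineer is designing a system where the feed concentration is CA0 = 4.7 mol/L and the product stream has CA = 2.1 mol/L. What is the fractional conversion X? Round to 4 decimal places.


X = (CA0 - CA) / CA0
X = (4.7 - 2.1) / 4.7
X = 2.6 / 4.7
X = 0.5532


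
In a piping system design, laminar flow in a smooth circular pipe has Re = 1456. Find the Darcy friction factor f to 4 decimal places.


f = 64 / Re
f = 64 / 1456
f = 0.0440


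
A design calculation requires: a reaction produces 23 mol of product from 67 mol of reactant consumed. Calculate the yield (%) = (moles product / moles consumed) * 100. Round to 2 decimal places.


Yield = (moles product / moles consumed) * 100%
Yield = (23 / 67) * 100
Yield = 0.3433 * 100
Yield = 34.33%


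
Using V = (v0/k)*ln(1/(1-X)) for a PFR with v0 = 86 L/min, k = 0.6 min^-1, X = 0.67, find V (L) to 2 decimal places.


V = (v0/k) * ln(1/(1-X))
V = (86/0.6) * ln(1/(1-0.67))
V = 143.333333 * ln(3.030303)
V = 143.333333 * 1.108663
V = 158.91 L


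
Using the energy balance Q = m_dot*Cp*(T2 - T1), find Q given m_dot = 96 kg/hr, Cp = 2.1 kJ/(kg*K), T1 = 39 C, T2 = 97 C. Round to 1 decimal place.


Q = m_dot * Cp * (T2 - T1)
Q = 96 * 2.1 * (97 - 39)
Q = 96 * 2.1 * 58
Q = 11692.8 kJ/hr


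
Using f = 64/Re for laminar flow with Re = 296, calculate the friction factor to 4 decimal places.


f = 64 / Re
f = 64 / 296
f = 0.2162


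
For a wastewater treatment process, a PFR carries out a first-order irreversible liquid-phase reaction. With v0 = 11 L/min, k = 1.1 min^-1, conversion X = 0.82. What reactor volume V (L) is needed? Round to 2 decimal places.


V = (v0/k) * ln(1/(1-X))
V = (11/1.1) * ln(1/(1-0.82))
V = 10.0 * ln(5.555556)
V = 10.0 * 1.714799
V = 17.15 L


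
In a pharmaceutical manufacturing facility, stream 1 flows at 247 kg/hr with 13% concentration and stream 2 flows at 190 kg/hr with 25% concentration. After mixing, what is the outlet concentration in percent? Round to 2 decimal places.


Mass balance on solute: F1*x1 + F2*x2 = F3*x3
F3 = F1 + F2 = 247 + 190 = 437 kg/hr
x3 = (F1*x1 + F2*x2)/F3
x3 = (247*0.13 + 190*0.25) / 437
x3 = 18.22%


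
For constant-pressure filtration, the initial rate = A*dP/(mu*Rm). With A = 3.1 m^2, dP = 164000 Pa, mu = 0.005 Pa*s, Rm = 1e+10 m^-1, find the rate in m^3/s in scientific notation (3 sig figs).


rate = A * dP / (mu * Rm)
rate = 3.1 * 164000 / (0.005 * 1e+10)
rate = 508400.0 / 5.000e+07
rate = 1.02e-02 m^3/s


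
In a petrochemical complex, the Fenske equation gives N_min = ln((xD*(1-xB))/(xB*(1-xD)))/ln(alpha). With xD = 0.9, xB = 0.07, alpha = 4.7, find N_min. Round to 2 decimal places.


N_min = ln((xD*(1-xB))/(xB*(1-xD))) / ln(alpha)
Numerator inside ln: 0.837 / 0.007 = 119.571429
ln(119.571429) = 4.783914
ln(alpha) = ln(4.7) = 1.547563
N_min = 4.783914 / 1.547563 = 3.09


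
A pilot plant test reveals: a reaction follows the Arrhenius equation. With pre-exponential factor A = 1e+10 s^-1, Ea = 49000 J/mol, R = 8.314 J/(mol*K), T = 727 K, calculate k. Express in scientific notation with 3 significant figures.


k = A * exp(-Ea/(R*T))
k = 1e+10 * exp(-49000 / (8.314 * 727))
k = 1e+10 * exp(-8.106841)
k = 3.01e+06


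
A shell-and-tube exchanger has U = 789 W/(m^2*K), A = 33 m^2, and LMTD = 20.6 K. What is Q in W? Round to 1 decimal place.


Q = U * A * LMTD
Q = 789 * 33 * 20.6
Q = 536362.2 W


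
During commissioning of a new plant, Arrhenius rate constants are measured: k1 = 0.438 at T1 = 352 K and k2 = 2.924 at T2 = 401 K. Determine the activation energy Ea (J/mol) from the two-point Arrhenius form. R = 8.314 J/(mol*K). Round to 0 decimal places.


Ea = R * ln(k2/k1) / (1/T1 - 1/T2)
ln(k2/k1) = ln(2.924/0.438) = 1.8984889
1/T1 - 1/T2 = 1/352 - 1/401 = 0.000347143505
Ea = 8.314 * 1.8984889 / 0.000347143505
Ea = 45468 J/mol


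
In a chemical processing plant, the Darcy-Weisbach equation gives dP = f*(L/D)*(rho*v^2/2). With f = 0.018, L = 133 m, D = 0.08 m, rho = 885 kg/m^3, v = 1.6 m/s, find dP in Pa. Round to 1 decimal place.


dP = f * (L/D) * (rho*v^2/2)
dP = 0.018 * (133/0.08) * (885*1.6^2/2)
L/D = 1662.5
rho*v^2/2 = 885*2.56/2 = 1132.8
dP = 0.018 * 1662.5 * 1132.8
dP = 33899.0 Pa


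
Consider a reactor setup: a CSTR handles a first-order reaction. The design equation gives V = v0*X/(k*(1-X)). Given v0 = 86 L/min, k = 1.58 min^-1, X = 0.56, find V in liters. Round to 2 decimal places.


V = v0 * X / (k * (1 - X))
V = 86 * 0.56 / (1.58 * (1 - 0.56))
V = 48.16 / (1.58 * 0.44)
V = 48.16 / 0.6952
V = 69.28 L


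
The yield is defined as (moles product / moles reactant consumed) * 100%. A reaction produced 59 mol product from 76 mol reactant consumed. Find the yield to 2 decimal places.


Yield = (moles product / moles consumed) * 100%
Yield = (59 / 76) * 100
Yield = 0.7763 * 100
Yield = 77.63%


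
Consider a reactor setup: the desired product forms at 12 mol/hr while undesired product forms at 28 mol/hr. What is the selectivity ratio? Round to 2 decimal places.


S = desired product rate / undesired product rate
S = 12 / 28
S = 0.43


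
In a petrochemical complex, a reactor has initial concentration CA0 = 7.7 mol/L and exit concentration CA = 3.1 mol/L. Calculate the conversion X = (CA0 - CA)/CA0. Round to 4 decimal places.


X = (CA0 - CA) / CA0
X = (7.7 - 3.1) / 7.7
X = 4.6 / 7.7
X = 0.5974


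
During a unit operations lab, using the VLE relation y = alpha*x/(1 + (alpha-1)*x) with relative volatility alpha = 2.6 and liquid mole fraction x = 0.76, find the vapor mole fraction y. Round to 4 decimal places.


y = alpha*x / (1 + (alpha-1)*x)
y = 2.6*0.76 / (1 + (2.6-1)*0.76)
y = 1.976 / (1 + 1.216)
y = 1.976 / 2.216
y = 0.8917


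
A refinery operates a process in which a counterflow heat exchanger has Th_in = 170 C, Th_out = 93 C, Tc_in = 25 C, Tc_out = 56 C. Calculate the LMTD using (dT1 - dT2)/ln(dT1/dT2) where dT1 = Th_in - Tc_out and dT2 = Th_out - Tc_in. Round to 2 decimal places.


dT1 = Th_in - Tc_out = 170 - 56 = 114
dT2 = Th_out - Tc_in = 93 - 25 = 68
LMTD = (dT1 - dT2) / ln(dT1/dT2)
LMTD = (114 - 68) / ln(114/68)
LMTD = 89.03 K


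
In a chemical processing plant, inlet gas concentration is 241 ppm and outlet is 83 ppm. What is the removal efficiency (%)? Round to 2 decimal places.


Efficiency = (G_in - G_out) / G_in * 100%
Efficiency = (241 - 83) / 241 * 100
Efficiency = 158 / 241 * 100
Efficiency = 65.56%


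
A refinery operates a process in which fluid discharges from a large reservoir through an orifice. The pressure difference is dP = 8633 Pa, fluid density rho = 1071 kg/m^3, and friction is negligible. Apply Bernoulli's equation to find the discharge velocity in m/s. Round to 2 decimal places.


v = sqrt(2*dP/rho)
v = sqrt(2*8633/1071)
v = sqrt(16.121382)
v = 4.02 m/s


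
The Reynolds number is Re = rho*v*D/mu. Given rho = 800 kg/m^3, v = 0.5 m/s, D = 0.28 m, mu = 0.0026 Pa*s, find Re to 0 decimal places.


Re = rho * v * D / mu
Re = 800 * 0.5 * 0.28 / 0.0026
Re = 112.0 / 0.0026
Re = 43077


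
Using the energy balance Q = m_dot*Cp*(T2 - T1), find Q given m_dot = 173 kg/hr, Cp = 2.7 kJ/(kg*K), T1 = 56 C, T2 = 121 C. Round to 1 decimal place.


Q = m_dot * Cp * (T2 - T1)
Q = 173 * 2.7 * (121 - 56)
Q = 173 * 2.7 * 65
Q = 30361.5 kJ/hr


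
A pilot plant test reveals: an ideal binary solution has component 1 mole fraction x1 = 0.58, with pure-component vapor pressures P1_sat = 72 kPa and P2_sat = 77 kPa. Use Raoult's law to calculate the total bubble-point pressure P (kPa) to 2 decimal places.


P = x1*P1_sat + x2*P2_sat
x2 = 1 - x1 = 1 - 0.58 = 0.42
P = 0.58*72 + 0.42*77
P = 41.76 + 32.34
P = 74.10 kPa


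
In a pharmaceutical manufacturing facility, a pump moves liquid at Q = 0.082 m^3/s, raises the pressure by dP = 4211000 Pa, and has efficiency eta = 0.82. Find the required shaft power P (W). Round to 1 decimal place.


P = Q * dP / eta
P = 0.082 * 4211000 / 0.82
P = 345302.0 / 0.82
P = 421100.0 W


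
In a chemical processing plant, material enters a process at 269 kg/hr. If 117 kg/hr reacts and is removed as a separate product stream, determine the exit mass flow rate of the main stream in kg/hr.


Steady-state mass balance on the main outlet: F_out = F_in - F_removed
F_out = 269 - 117
F_out = 152 kg/hr


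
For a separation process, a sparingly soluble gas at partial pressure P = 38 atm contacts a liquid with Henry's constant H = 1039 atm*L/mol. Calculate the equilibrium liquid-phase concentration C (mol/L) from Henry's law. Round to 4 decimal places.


C = P / H
C = 38 / 1039
C = 0.0366 mol/L


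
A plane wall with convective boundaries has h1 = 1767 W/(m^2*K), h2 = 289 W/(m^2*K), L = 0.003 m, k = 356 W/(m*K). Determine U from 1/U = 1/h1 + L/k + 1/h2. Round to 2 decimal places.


1/U = 1/h1 + L/k + 1/h2
1/U = 1/1767 + 0.003/356 + 1/289
1/U = 0.000565931 + 8.427e-06 + 0.0034602076
1/U = 0.0040345656
U = 247.86 W/(m^2*K)


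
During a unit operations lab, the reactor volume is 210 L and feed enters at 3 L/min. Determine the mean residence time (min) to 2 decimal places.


tau = V / v0
tau = 210 / 3
tau = 70.00 min


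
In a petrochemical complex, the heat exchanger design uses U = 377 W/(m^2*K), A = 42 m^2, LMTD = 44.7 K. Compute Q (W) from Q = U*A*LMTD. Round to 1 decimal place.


Q = U * A * LMTD
Q = 377 * 42 * 44.7
Q = 707779.8 W


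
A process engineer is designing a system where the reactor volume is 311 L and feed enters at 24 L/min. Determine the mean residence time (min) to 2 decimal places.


tau = V / v0
tau = 311 / 24
tau = 12.96 min


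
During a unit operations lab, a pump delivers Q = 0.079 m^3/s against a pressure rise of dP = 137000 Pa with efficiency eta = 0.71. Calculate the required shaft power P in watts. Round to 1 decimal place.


P = Q * dP / eta
P = 0.079 * 137000 / 0.71
P = 10823.0 / 0.71
P = 15243.7 W


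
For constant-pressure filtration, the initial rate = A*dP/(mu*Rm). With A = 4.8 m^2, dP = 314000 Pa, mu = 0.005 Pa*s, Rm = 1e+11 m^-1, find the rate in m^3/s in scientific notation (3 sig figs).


rate = A * dP / (mu * Rm)
rate = 4.8 * 314000 / (0.005 * 1e+11)
rate = 1507200.0 / 5.000e+08
rate = 3.01e-03 m^3/s


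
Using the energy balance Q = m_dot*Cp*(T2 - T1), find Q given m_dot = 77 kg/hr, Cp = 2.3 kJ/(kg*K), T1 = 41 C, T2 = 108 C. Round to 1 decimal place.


Q = m_dot * Cp * (T2 - T1)
Q = 77 * 2.3 * (108 - 41)
Q = 77 * 2.3 * 67
Q = 11865.7 kJ/hr


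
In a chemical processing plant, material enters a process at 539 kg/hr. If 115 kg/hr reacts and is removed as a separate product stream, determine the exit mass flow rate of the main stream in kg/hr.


Steady-state mass balance on the main outlet: F_out = F_in - F_removed
F_out = 539 - 115
F_out = 424 kg/hr


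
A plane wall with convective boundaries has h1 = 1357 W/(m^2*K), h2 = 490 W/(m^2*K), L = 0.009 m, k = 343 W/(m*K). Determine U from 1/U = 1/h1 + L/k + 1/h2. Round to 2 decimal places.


1/U = 1/h1 + L/k + 1/h2
1/U = 1/1357 + 0.009/343 + 1/490
1/U = 0.0007369197 + 2.62391e-05 + 0.0020408163
1/U = 0.0028039751
U = 356.64 W/(m^2*K)


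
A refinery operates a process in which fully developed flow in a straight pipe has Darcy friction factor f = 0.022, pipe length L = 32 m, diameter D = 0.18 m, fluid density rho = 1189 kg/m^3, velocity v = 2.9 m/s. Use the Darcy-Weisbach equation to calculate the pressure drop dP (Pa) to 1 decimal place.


dP = f * (L/D) * (rho*v^2/2)
dP = 0.022 * (32/0.18) * (1189*2.9^2/2)
L/D = 177.77777778
rho*v^2/2 = 1189*8.41/2 = 4999.745
dP = 0.022 * 177.77777778 * 4999.745
dP = 19554.6 Pa


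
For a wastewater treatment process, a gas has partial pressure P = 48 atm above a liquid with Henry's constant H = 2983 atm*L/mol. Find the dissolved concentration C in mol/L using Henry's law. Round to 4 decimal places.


C = P / H
C = 48 / 2983
C = 0.0161 mol/L


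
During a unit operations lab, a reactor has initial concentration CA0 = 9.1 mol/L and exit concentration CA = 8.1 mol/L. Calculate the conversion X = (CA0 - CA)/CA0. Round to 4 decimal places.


X = (CA0 - CA) / CA0
X = (9.1 - 8.1) / 9.1
X = 1.0 / 9.1
X = 0.1099


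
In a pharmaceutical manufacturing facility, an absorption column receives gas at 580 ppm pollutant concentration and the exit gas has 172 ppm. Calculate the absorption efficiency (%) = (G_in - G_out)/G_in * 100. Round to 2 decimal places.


Efficiency = (G_in - G_out) / G_in * 100%
Efficiency = (580 - 172) / 580 * 100
Efficiency = 408 / 580 * 100
Efficiency = 70.34%


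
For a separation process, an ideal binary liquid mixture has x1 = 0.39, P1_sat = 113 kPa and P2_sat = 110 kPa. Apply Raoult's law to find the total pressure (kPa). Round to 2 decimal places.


P = x1*P1_sat + x2*P2_sat
x2 = 1 - x1 = 1 - 0.39 = 0.61
P = 0.39*113 + 0.61*110
P = 44.07 + 67.1
P = 111.17 kPa


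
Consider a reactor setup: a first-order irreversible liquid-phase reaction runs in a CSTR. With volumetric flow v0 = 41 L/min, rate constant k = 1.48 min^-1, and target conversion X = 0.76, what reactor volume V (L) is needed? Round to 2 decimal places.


V = v0 * X / (k * (1 - X))
V = 41 * 0.76 / (1.48 * (1 - 0.76))
V = 31.16 / (1.48 * 0.24)
V = 31.16 / 0.3552
V = 87.73 L


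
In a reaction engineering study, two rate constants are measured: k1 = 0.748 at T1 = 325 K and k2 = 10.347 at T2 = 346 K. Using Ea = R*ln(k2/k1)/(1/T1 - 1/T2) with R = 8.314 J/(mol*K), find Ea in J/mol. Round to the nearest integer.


Ea = R * ln(k2/k1) / (1/T1 - 1/T2)
ln(k2/k1) = ln(10.347/0.748) = 2.6270489
1/T1 - 1/T2 = 1/325 - 1/346 = 0.000186749667
Ea = 8.314 * 2.6270489 / 0.000186749667
Ea = 116955 J/mol


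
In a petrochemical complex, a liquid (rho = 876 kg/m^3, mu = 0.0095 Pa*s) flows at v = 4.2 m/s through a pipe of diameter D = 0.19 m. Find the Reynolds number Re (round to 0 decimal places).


Re = rho * v * D / mu
Re = 876 * 4.2 * 0.19 / 0.0095
Re = 699.048 / 0.0095
Re = 73584


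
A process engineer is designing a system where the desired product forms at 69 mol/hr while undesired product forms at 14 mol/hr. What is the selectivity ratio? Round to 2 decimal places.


S = desired product rate / undesired product rate
S = 69 / 14
S = 4.93


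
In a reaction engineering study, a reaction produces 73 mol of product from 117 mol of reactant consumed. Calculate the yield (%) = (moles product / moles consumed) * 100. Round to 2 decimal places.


Yield = (moles product / moles consumed) * 100%
Yield = (73 / 117) * 100
Yield = 0.6239 * 100
Yield = 62.39%


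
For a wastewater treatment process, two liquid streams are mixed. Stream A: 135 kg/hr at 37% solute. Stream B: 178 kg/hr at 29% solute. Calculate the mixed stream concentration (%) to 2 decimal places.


Mass balance on solute: F1*x1 + F2*x2 = F3*x3
F3 = F1 + F2 = 135 + 178 = 313 kg/hr
x3 = (F1*x1 + F2*x2)/F3
x3 = (135*0.37 + 178*0.29) / 313
x3 = 32.45%


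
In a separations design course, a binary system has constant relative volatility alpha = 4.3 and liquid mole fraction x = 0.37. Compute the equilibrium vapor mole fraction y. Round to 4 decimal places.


y = alpha*x / (1 + (alpha-1)*x)
y = 4.3*0.37 / (1 + (4.3-1)*0.37)
y = 1.591 / (1 + 1.221)
y = 1.591 / 2.221
y = 0.7163


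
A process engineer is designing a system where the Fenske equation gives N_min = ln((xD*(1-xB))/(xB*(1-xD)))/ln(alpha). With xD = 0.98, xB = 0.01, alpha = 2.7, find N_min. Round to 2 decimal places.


N_min = ln((xD*(1-xB))/(xB*(1-xD))) / ln(alpha)
Numerator inside ln: 0.9702 / 0.0002 = 4851.0
ln(4851.0) = 8.48694
ln(alpha) = ln(2.7) = 0.993252
N_min = 8.48694 / 0.993252 = 8.54


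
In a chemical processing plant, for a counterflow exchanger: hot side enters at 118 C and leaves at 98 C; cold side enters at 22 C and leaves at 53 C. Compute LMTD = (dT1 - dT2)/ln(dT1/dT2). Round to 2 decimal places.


dT1 = Th_in - Tc_out = 118 - 53 = 65
dT2 = Th_out - Tc_in = 98 - 22 = 76
LMTD = (dT1 - dT2) / ln(dT1/dT2)
LMTD = (65 - 76) / ln(65/76)
LMTD = 70.36 K


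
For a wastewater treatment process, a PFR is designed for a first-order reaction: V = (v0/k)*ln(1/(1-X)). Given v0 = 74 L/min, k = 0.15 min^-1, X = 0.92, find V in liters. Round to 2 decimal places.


V = (v0/k) * ln(1/(1-X))
V = (74/0.15) * ln(1/(1-0.92))
V = 493.333333 * ln(12.5)
V = 493.333333 * 2.525729
V = 1246.03 L


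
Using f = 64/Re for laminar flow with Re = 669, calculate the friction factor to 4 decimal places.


f = 64 / Re
f = 64 / 669
f = 0.0957


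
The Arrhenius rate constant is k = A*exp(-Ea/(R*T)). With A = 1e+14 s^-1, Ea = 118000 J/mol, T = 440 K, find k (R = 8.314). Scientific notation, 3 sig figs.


k = A * exp(-Ea/(R*T))
k = 1e+14 * exp(-118000 / (8.314 * 440))
k = 1e+14 * exp(-32.256654)
k = 9.80e-01


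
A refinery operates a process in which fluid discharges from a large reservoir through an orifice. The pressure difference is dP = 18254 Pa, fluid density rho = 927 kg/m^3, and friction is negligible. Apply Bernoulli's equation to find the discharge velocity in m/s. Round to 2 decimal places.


v = sqrt(2*dP/rho)
v = sqrt(2*18254/927)
v = sqrt(39.382956)
v = 6.28 m/s
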